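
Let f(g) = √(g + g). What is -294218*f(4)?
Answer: -588436*√2 ≈ -8.3217e+5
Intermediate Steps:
f(g) = √2*√g (f(g) = √(2*g) = √2*√g)
-294218*f(4) = -294218*√2*√4 = -294218*√2*2 = -588436*√2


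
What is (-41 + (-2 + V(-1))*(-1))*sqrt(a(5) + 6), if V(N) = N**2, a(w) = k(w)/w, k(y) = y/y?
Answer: -8*sqrt(155) ≈ -99.599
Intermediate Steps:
k(y) = 1
a(w) = 1/w
(-41 + (-2 + V(-1))*(-1))*sqrt(a(5) + 6) = (-41 + (-2 + (-1)**2)*(-1))*sqrt(1/5 + 6) = (-41 + (-2 + 1)*(-1))*sqrt(1/5 + 6) = (-41 - 1*(-1))*sqrt(31/5) = (-41 + 1)*(sqrt(155)/5) = -8*sqrt(155)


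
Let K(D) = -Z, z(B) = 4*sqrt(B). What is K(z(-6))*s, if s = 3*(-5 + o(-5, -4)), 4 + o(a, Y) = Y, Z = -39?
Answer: -1521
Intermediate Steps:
K(D) = 39 (K(D) = -1*(-39) = 39)
o(a, Y) = -4 + Y
s = -39 (s = 3*(-5 + (-4 - 4)) = 3*(-5 - 8) = 3*(-13) = -39)
K(z(-6))*s = 39*(-39) = -1521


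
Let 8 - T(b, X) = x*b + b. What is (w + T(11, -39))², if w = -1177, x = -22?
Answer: 879844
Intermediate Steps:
T(b, X) = 8 + 21*b (T(b, X) = 8 - (-22*b + b) = 8 - (-21)*b = 8 + 21*b)
(w + T(11, -39))² = (-1177 + (8 + 21*11))² = (-1177 + (8 + 231))² = (-1177 + 239)² = (-938)² = 879844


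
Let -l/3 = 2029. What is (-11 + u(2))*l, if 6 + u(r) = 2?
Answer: 91305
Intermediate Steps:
l = -6087 (l = -3*2029 = -6087)
u(r) = -4 (u(r) = -6 + 2 = -4)
(-11 + u(2))*l = (-11 - 4)*(-6087) = -15*(-6087) = 91305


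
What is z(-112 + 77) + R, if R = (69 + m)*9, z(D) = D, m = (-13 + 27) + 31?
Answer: 991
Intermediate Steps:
m = 45 (m = 14 + 31 = 45)
R = 1026 (R = (69 + 45)*9 = 114*9 = 1026)
z(-112 + 77) + R = (-112 + 77) + 1026 = -35 + 1026 = 991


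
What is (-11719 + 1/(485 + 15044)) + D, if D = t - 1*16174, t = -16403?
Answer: -687872583/15529 ≈ -44296.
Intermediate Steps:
D = -32577 (D = -16403 - 1*16174 = -16403 - 16174 = -32577)
(-11719 + 1/(485 + 15044)) + D = (-11719 + 1/(485 + 15044)) - 32577 = (-11719 + 1/15529) - 32577 = -181984350/15529 - 32577 = -687872583/15529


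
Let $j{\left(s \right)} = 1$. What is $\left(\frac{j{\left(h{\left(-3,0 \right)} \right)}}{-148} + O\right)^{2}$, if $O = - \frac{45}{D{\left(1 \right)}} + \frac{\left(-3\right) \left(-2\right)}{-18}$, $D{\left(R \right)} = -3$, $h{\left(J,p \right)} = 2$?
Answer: $\frac{42367081}{197136} \approx 214.91$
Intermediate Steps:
$O = \frac{44}{3}$ ($O = - \frac{45}{-3} + \frac{\left(-3\right) \left(-2\right)}{-18} = \left(-45\right) \left(- \frac{1}{3}\right) + 6 \left(- \frac{1}{18}\right) = 15 - \frac{1}{3} = \frac{44}{3} \approx 14.667$)
$\left(\frac{j{\left(h{\left(-3,0 \right)} \right)}}{-148} + O\right)^{2} = \left(1 \frac{1}{-148} + \frac{44}{3}\right)^{2} = \left(1 \left(- \frac{1}{148}\right) + \frac{44}{3}\right)^{2} = \left(- \frac{1}{148} + \frac{44}{3}\right)^{2} = \left(\frac{6509}{444}\right)^{2} = \frac{42367081}{197136}$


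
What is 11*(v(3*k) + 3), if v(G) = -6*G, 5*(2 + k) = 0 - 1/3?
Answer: 2211/5 ≈ 442.20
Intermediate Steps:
k = -31/15 (k = -2 + (0 - 1/3)/5 = -2 + (1/5)*(-1/3) = -2 - 1/15 = -31/15 ≈ -2.0667)
11*(v(3*k) + 3) = 11*(-18*(-31)/15 + 3) = 11*(-6*(-31/5) + 3) = 11*(186/5 + 3) = 11*(201/5) = 2211/5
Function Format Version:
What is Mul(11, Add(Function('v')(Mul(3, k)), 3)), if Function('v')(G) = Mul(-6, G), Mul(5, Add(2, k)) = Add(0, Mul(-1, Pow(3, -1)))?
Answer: Rational(2211, 5) ≈ 442.20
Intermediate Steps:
k = Rational(-31, 15) (k = Add(-2, Mul(Rational(1, 5), Add(0, Mul(-1, Pow(3, -1))))) = Add(-2, Mul(Rational(1, 5), Add(0, Mul(-1, Rational(1, 3))))) = Add(-2, Mul(Rational(1, 5), Add(0, Rational(-1, 3)))) = Add(-2, Mul(Rational(1, 5), Rational(-1, 3))) = Add(-2, Rational(-1, 15)) = Rational(-31, 15) ≈ -2.0667)
Mul(11, Add(Function('v')(Mul(3, k)), 3)) = Mul(11, Add(Mul(-6, Mul(3, Rational(-31, 15))), 3)) = Mul(11, Add(Mul(-6, Rational(-31, 5)), 3)) = Mul(11, Add(Rational(186, 5), 3)) = Mul(11, Rational(201, 5)) = Rational(2211, 5)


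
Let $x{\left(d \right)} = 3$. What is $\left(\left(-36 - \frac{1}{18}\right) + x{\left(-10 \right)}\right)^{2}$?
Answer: $\frac{354025}{324} \approx 1092.7$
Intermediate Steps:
$\left(\left(-36 - \frac{1}{18}\right) + x{\left(-10 \right)}\right)^{2} = \left(\left(-36 - \frac{1}{18}\right) + 3\right)^{2} = \left(- \frac{649}{18} + 3\right)^{2} = \left(- \frac{595}{18}\right)^{2} = \frac{354025}{324}$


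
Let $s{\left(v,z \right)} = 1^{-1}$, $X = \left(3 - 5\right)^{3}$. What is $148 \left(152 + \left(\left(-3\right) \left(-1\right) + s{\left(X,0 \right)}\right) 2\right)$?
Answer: $23680$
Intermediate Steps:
$X = -8$ ($X = \left(3 - 5\right)^{3} = \left(-2\right)^{3} = -8$)
$s{\left(v,z \right)} = 1$
$148 \left(152 + \left(\left(-3\right) \left(-1\right) + s{\left(X,0 \right)}\right) 2\right) = 148 \left(152 + \left(\left(-3\right) \left(-1\right) + 1\right) 2\right) = 148 \left(152 + \left(3 + 1\right) 2\right) = 148 \left(152 + 4 \cdot 2\right) = 148 \left(152 + 8\right) = 148 \cdot 160 = 23680$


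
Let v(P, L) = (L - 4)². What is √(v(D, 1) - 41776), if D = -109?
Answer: I*√41767 ≈ 204.37*I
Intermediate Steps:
v(P, L) = (-4 + L)²
√(v(D, 1) - 41776) = √((-4 + 1)² - 41776) = √((-3)² - 41776) = √(9 - 41776) = √(-41767) = I*√41767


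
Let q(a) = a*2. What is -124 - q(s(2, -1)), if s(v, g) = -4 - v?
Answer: -112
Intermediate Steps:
q(a) = 2*a
-124 - q(s(2, -1)) = -124 - 2*(-4 - 1*2) = -124 - 2*(-4 - 2) = -124 - 2*(-6) = -124 - 1*(-12) = -124 + 12 = -112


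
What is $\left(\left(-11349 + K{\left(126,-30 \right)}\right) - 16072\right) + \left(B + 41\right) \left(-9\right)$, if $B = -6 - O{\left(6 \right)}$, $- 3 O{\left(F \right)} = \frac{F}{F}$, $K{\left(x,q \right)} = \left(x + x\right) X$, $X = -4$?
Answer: $-28747$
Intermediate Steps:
$K{\left(x,q \right)} = - 8 x$ ($K{\left(x,q \right)} = \left(x + x\right) \left(-4\right) = 2 x \left(-4\right) = - 8 x$)
$O{\left(F \right)} = - \frac{1}{3}$ ($O{\left(F \right)} = - \frac{F \frac{1}{F}}{3} = \left(- \frac{1}{3}\right) 1 = - \frac{1}{3}$)
$B = - \frac{17}{3}$ ($B = -6 - - \frac{1}{3} = -6 + \frac{1}{3} = - \frac{17}{3} \approx -5.6667$)
$\left(\left(-11349 + K{\left(126,-30 \right)}\right) - 16072\right) + \left(B + 41\right) \left(-9\right) = \left(\left(-11349 - 1008\right) - 16072\right) + \left(- \frac{17}{3} + 41\right) \left(-9\right) = \left(\left(-11349 - 1008\right) - 16072\right) + \frac{106}{3} \left(-9\right) = \left(-12357 - 16072\right) - 318 = -28429 - 318 = -28747$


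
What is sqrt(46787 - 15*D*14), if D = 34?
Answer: sqrt(39647) ≈ 199.12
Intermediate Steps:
sqrt(46787 - 15*D*14) = sqrt(46787 - 15*34*14) = sqrt(46787 - 510*14) = sqrt(46787 - 7140) = sqrt(39647)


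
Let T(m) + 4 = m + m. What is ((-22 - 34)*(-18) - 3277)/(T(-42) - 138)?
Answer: 2269/226 ≈ 10.040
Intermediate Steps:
T(m) = -4 + 2*m (T(m) = -4 + (m + m) = -4 + 2*m)
((-22 - 34)*(-18) - 3277)/(T(-42) - 138) = ((-22 - 34)*(-18) - 3277)/((-4 + 2*(-42)) - 138) = (-56*(-18) - 3277)/((-4 - 84) - 138) = (1008 - 3277)/(-88 - 138) = -2269/(-226) = -2269*(-1/226) = 2269/226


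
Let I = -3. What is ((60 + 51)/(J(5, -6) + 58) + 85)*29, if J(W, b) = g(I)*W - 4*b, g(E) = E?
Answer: 168374/67 ≈ 2513.0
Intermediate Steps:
J(W, b) = -4*b - 3*W (J(W, b) = -3*W - 4*b = -4*b - 3*W)
((60 + 51)/(J(5, -6) + 58) + 85)*29 = ((60 + 51)/((-4*(-6) - 3*5) + 58) + 85)*29 = (111/((24 - 15) + 58) + 85)*29 = (111/(9 + 58) + 85)*29 = (111/67 + 85)*29 = (5806/67)*29 = 168374/67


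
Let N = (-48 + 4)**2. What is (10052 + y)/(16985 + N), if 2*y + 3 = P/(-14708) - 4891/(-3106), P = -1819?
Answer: 459176267245/864368951208 ≈ 0.53123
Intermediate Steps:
y = -29731251/45683048 (y = -3/2 + (-1819/(-14708) - 4891/(-3106))/2 = -3/2 + (-1819*(-1/14708) - 4891*(-1/3106))/2 = -3/2 + (1819/14708 + 4891/3106)/2 = -3/2 + (1/2)*(38793321/22841524) = -3/2 + 38793321/45683048 = -29731251/45683048 ≈ -0.65082)
N = 1936 (N = (-44)**2 = 1936)
(10052 + y)/(16985 + N) = (10052 - 29731251/45683048)/(16985 + 1936) = (459176267245/45683048)/18921 = (459176267245/45683048)*(1/18921) = 459176267245/864368951208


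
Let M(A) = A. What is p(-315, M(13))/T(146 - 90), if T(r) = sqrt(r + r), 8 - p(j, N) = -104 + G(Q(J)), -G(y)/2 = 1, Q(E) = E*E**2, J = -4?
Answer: 57*sqrt(7)/14 ≈ 10.772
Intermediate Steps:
Q(E) = E**3
G(y) = -2 (G(y) = -2*1 = -2)
p(j, N) = 114 (p(j, N) = 8 - (-104 - 2) = 8 - 1*(-106) = 8 + 106 = 114)
T(r) = sqrt(2)*sqrt(r) (T(r) = sqrt(2*r) = sqrt(2)*sqrt(r))
p(-315, M(13))/T(146 - 90) = 114/((sqrt(2)*sqrt(146 - 90))) = 114/((sqrt(2)*sqrt(56))) = 114/((sqrt(2)*(2*sqrt(14)))) = 114/((4*sqrt(7))) = 114*(sqrt(7)/28) = 57*sqrt(7)/14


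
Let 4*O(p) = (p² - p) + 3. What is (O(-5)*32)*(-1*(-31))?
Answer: 8184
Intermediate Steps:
O(p) = ¾ - p/4 + p²/4 (O(p) = ((p² - p) + 3)/4 = (3 + p² - p)/4 = ¾ - p/4 + p²/4)
(O(-5)*32)*(-1*(-31)) = ((¾ - ¼*(-5) + (¼)*(-5)²)*32)*(-1*(-31)) = ((¾ + 5/4 + (¼)*25)*32)*31 = ((¾ + 5/4 + 25/4)*32)*31 = ((33/4)*32)*31 = 264*31 = 8184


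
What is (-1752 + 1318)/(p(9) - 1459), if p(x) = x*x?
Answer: 217/689 ≈ 0.31495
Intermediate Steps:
p(x) = x²
(-1752 + 1318)/(p(9) - 1459) = (-1752 + 1318)/(9² - 1459) = -434/(81 - 1459) = -434/(-1378) = -434*(-1/1378) = 217/689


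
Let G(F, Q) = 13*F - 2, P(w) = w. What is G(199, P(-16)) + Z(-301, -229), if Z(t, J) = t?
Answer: 2284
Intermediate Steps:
G(F, Q) = -2 + 13*F
G(199, P(-16)) + Z(-301, -229) = (-2 + 13*199) - 301 = (-2 + 2587) - 301 = 2585 - 301 = 2284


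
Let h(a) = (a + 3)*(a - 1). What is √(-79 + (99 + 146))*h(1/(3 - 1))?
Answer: -7*√166/4 ≈ -22.547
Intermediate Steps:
h(a) = (-1 + a)*(3 + a) (h(a) = (3 + a)*(-1 + a) = (-1 + a)*(3 + a))
√(-79 + (99 + 146))*h(1/(3 - 1)) = √(-79 + (99 + 146))*(-3 + (1/(3 - 1))² + 2/(3 - 1)) = √(-79 + 245)*(-3 + (1/2)² + 2/2) = √166*(-3 + (½)² + 2*(½)) = √166*(-3 + ¼ + 1) = √166*(-7/4) = -7*√166/4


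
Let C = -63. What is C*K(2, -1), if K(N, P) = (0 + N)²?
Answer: -252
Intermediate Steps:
K(N, P) = N²
C*K(2, -1) = -63*2² = -63*4 = -252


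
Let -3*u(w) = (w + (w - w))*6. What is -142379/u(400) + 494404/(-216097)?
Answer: 30372151563/172877600 ≈ 175.69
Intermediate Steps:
u(w) = -2*w (u(w) = -(w + (w - w))*6/3 = -(w + 0)*6/3 = -w*6/3 = -2*w)
-142379/u(400) + 494404/(-216097) = -142379/((-2*400)) + 494404/(-216097) = -142379/(-800) + 494404*(-1/216097) = -142379*(-1/800) - 494404/216097 = 142379/800 - 494404/216097 = 30372151563/172877600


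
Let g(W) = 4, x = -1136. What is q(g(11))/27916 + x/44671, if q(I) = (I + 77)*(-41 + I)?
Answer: -165591563/1247035636 ≈ -0.13279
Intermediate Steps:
q(I) = (-41 + I)*(77 + I) (q(I) = (77 + I)*(-41 + I) = (-41 + I)*(77 + I))
q(g(11))/27916 + x/44671 = (-3157 + 4² + 36*4)/27916 - 1136/44671 = (-3157 + 16 + 144)*(1/27916) - 1136*1/44671 = -2997*1/27916 - 1136/44671 = -2997/27916 - 1136/44671 = -165591563/1247035636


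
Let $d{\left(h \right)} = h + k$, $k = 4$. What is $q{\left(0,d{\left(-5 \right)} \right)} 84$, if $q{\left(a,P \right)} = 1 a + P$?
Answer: $-84$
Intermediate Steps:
$d{\left(h \right)} = 4 + h$ ($d{\left(h \right)} = h + 4 = 4 + h$)
$q{\left(a,P \right)} = P + a$ ($q{\left(a,P \right)} = a + P = P + a$)
$q{\left(0,d{\left(-5 \right)} \right)} 84 = \left(\left(4 - 5\right) + 0\right) 84 = \left(-1 + 0\right) 84 = \left(-1\right) 84 = -84$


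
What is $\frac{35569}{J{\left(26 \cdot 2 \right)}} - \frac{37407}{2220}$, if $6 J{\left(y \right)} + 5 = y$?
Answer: $\frac{4252441}{940} \approx 4523.9$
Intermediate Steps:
$J{\left(y \right)} = - \frac{5}{6} + \frac{y}{6}$
$\frac{35569}{J{\left(26 \cdot 2 \right)}} - \frac{37407}{2220} = \frac{35569}{- \frac{5}{6} + \frac{26 \cdot 2}{6}} - \frac{37407}{2220} = \frac{35569}{- \frac{5}{6} + \frac{1}{6} \cdot 52} - \frac{337}{20} = \frac{35569}{- \frac{5}{6} + \frac{26}{3}} - \frac{337}{20} = \frac{35569}{\frac{47}{6}} - \frac{337}{20} = 35569 \cdot \frac{6}{47} - \frac{337}{20} = \frac{213414}{47} - \frac{337}{20} = \frac{4252441}{940}$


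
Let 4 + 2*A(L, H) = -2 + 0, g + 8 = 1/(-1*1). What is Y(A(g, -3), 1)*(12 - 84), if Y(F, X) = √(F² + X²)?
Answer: -72*√10 ≈ -227.68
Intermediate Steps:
g = -9 (g = -8 + 1/(-1*1) = -8 + 1/(-1) = -8 - 1 = -9)
A(L, H) = -3 (A(L, H) = -2 + (-2 + 0)/2 = -2 + (½)*(-2) = -2 - 1 = -3)
Y(A(g, -3), 1)*(12 - 84) = √((-3)² + 1²)*(12 - 84) = √(9 + 1)*(-72) = √10*(-72) = -72*√10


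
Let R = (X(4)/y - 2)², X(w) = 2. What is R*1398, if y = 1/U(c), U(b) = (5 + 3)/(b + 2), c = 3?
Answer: 50328/25 ≈ 2013.1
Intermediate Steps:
U(b) = 8/(2 + b)
y = 5/8 (y = 1/(8/(2 + 3)) = 1/(8/5) = 5/8 ≈ 0.62500)
R = 36/25 (R = (2/(5/8) - 2)² = (2*(8/5) - 2)² = (16/5 - 2)² = (6/5)² = 36/25 ≈ 1.4400)
R*1398 = (36/25)*1398 = 50328/25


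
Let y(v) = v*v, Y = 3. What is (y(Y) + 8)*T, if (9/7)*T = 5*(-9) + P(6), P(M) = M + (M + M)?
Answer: -357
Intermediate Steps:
y(v) = v²
P(M) = 3*M (P(M) = M + 2*M = 3*M)
T = -21 (T = 7*(5*(-9) + 3*6)/9 = 7*(-45 + 18)/9 = (7/9)*(-27) = -21)
(y(Y) + 8)*T = (3² + 8)*(-21) = (9 + 8)*(-21) = 17*(-21) = -357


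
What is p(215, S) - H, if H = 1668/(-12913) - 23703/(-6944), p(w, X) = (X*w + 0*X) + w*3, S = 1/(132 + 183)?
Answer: 518422365665/807010848 ≈ 642.40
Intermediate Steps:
S = 1/315 ≈ 0.0031746
p(w, X) = 3*w + X*w (p(w, X) = (X*w + 0) + 3*w = X*w + 3*w = 3*w + X*w)
H = 294494247/89667872 (H = 1668*(-1/12913) - 23703*(-1/6944) = -1668/12913 + 23703/6944 = 294494247/89667872 ≈ 3.2843)
p(215, S) - H = 215*(3 + 1/315) - 1*294494247/89667872 = 215*(946/315) - 294494247/89667872 = 40678/63 - 294494247/89667872 = 518422365665/807010848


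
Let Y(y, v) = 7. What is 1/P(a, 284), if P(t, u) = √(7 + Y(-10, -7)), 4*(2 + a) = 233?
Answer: √14/14 ≈ 0.26726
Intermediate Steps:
a = 225/4 (a = -2 + (¼)*233 = -2 + 233/4 = 225/4 ≈ 56.250)
P(t, u) = √14 (P(t, u) = √(7 + 7) = √14)
1/P(a, 284) = 1/(√14) = √14/14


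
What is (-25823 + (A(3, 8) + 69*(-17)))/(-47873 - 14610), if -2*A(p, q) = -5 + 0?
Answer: 53987/124966 ≈ 0.43201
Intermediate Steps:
A(p, q) = 5/2 (A(p, q) = -(-5 + 0)/2 = -1/2*(-5) = 5/2)
(-25823 + (A(3, 8) + 69*(-17)))/(-47873 - 14610) = (-25823 + (5/2 + 69*(-17)))/(-47873 - 14610) = (-25823 + (5/2 - 1173))/(-62483) = (-25823 - 2341/2)*(-1/62483) = -53987/2*(-1/62483) = 53987/124966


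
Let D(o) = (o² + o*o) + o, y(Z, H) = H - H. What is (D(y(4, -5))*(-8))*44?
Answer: 0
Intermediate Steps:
y(Z, H) = 0
D(o) = o + 2*o² (D(o) = (o² + o²) + o = 2*o² + o = o + 2*o²)
(D(y(4, -5))*(-8))*44 = ((0*(1 + 2*0))*(-8))*44 = ((0*(1 + 0))*(-8))*44 = ((0*1)*(-8))*44 = (0*(-8))*44 = 0*44 = 0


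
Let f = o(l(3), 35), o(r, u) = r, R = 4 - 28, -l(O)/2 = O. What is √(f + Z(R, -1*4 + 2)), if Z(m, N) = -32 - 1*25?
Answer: 3*I*√7 ≈ 7.9373*I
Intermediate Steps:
l(O) = -2*O
R = -24
Z(m, N) = -57 (Z(m, N) = -32 - 25 = -57)
f = -6 (f = -2*3 = -6)
√(f + Z(R, -1*4 + 2)) = √(-6 - 57) = √(-63) = 3*I*√7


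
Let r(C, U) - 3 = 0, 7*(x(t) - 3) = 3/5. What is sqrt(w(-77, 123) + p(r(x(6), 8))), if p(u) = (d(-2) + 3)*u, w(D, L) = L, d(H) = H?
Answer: 3*sqrt(14) ≈ 11.225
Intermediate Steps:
x(t) = 108/35 (x(t) = 3 + (3/5)/7 = 3 + (3*(1/5))/7 = 3 + (1/7)*(3/5) = 3 + 3/35 = 108/35)
r(C, U) = 3 (r(C, U) = 3 + 0 = 3)
p(u) = u (p(u) = (-2 + 3)*u = 1*u = u)
sqrt(w(-77, 123) + p(r(x(6), 8))) = sqrt(123 + 3) = sqrt(126) = 3*sqrt(14)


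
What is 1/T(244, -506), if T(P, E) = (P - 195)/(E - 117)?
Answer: -89/7 ≈ -12.714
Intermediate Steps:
T(P, E) = (-195 + P)/(-117 + E)
1/T(244, -506) = 1/((-195 + 244)/(-117 - 506)) = 1/(49/(-623)) = 1/(-1/623*49) = 1/(-7/89) = -89/7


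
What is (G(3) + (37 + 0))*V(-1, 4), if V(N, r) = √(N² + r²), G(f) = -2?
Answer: 35*√17 ≈ 144.31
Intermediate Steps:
(G(3) + (37 + 0))*V(-1, 4) = (-2 + (37 + 0))*√((-1)² + 4²) = (-2 + 37)*√(1 + 16) = 35*√17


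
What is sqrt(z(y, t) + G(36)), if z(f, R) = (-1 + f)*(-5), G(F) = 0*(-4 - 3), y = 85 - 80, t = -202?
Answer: 2*I*sqrt(5) ≈ 4.4721*I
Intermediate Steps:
y = 5
G(F) = 0 (G(F) = 0*(-7) = 0)
z(f, R) = 5 - 5*f
sqrt(z(y, t) + G(36)) = sqrt((5 - 5*5) + 0) = sqrt((5 - 25) + 0) = sqrt(-20 + 0) = sqrt(-20) = 2*I*sqrt(5)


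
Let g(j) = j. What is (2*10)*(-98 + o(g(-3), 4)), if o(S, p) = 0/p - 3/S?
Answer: -1940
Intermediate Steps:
o(S, p) = -3/S (o(S, p) = 0 - 3/S = -3/S)
(2*10)*(-98 + o(g(-3), 4)) = (2*10)*(-98 - 3/(-3)) = 20*(-98 - 3*(-⅓)) = 20*(-98 + 1) = 20*(-97) = -1940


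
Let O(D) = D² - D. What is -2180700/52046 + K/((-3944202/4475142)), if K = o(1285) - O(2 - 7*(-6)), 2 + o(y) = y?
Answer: 11103586848549/17106661441 ≈ 649.08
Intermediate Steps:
o(y) = -2 + y
K = -609 (K = (-2 + 1285) - (2 - 7*(-6))*(-1 + (2 - 7*(-6))) = 1283 - (2 + 42)*(-1 + (2 + 42)) = 1283 - 44*(-1 + 44) = 1283 - 44*43 = 1283 - 1*1892 = 1283 - 1892 = -609)
-2180700/52046 + K/((-3944202/4475142)) = -2180700/52046 - 609/((-3944202/4475142)) = -2180700*1/52046 - 609/((-3944202*1/4475142)) = -1090350/26023 - 609/(-657367/745857) = -1090350/26023 - 609*(-745857/657367) = -1090350/26023 + 454226913/657367 = 11103586848549/17106661441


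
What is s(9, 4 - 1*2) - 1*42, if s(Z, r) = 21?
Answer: -21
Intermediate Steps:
s(9, 4 - 1*2) - 1*42 = 21 - 1*42 = 21 - 42 = -21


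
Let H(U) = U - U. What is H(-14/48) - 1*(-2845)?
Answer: 2845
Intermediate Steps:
H(U) = 0
H(-14/48) - 1*(-2845) = 0 - 1*(-2845) = 0 + 2845 = 2845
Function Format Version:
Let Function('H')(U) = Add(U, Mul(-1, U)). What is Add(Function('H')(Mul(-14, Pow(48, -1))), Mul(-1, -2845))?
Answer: 2845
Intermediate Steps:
Function('H')(U) = 0
Add(Function('H')(Mul(-14, Pow(48, -1))), Mul(-1, -2845)) = Add(0, Mul(-1, -2845)) = Add(0, 2845) = 2845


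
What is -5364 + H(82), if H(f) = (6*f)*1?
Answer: -4872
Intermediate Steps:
H(f) = 6*f
-5364 + H(82) = -5364 + 6*82 = -5364 + 492 = -4872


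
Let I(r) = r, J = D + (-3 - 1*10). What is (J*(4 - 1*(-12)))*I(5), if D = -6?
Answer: -1520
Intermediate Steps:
J = -19 (J = -6 + (-3 - 1*10) = -6 + (-3 - 10) = -6 - 13 = -19)
(J*(4 - 1*(-12)))*I(5) = -19*(4 - 1*(-12))*5 = -19*(4 + 12)*5 = -19*16*5 = -304*5 = -1520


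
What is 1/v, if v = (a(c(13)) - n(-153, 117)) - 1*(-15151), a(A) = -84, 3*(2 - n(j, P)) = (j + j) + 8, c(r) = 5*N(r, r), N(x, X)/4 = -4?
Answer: 3/44897 ≈ 6.6820e-5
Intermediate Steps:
N(x, X) = -16 (N(x, X) = 4*(-4) = -16)
c(r) = -80 (c(r) = 5*(-16) = -80)
n(j, P) = -2/3 - 2*j/3 (n(j, P) = 2 - ((j + j) + 8)/3 = 2 - (2*j + 8)/3 = 2 - (8 + 2*j)/3 = 2 + (-8/3 - 2*j/3) = -2/3 - 2*j/3)
v = 44897/3 (v = (-84 - (-2/3 - 2/3*(-153))) - 1*(-15151) = (-84 - (-2/3 + 102)) + 15151 = (-84 - 1*304/3) + 15151 = (-84 - 304/3) + 15151 = -556/3 + 15151 = 44897/3 ≈ 14966.)
1/v = 1/(44897/3) = 3/44897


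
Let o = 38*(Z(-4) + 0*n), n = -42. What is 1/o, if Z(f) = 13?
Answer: 1/494 ≈ 0.0020243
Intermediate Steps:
o = 494 (o = 38*(13 + 0*(-42)) = 38*(13 + 0) = 38*13 = 494)
1/o = 1/494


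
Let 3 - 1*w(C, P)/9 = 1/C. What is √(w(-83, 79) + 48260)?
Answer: √332649890/83 ≈ 219.74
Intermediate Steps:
w(C, P) = 27 - 9/C
√(w(-83, 79) + 48260) = √((27 - 9/(-83)) + 48260) = √((27 - 9*(-1/83)) + 48260) = √((27 + 9/83) + 48260) = √(2250/83 + 48260) = √(4007830/83) = √332649890/83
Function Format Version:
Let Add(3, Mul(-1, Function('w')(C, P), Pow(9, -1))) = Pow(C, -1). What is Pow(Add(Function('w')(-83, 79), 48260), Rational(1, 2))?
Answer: Mul(Rational(1, 83), Pow(332649890, Rational(1, 2))) ≈ 219.74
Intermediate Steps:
Function('w')(C, P) = Add(27, Mul(-9, Pow(C, -1)))
Pow(Add(Function('w')(-83, 79), 48260), Rational(1, 2)) = Pow(Add(Add(27, Mul(-9, Pow(-83, -1))), 48260), Rational(1, 2)) = Pow(Add(Add(27, Mul(-9, Rational(-1, 83))), 48260), Rational(1, 2)) = Pow(Add(Add(27, Rational(9, 83)), 48260), Rational(1, 2)) = Pow(Add(Rational(2250, 83), 48260), Rational(1, 2)) = Pow(Rational(4007830, 83), Rational(1, 2)) = Mul(Rational(1, 83), Pow(332649890, Rational(1, 2)))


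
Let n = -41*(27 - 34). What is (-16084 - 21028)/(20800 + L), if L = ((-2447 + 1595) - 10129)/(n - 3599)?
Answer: -122914944/68900581 ≈ -1.7839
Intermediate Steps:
n = 287 (n = -41*(-7) = 287)
L = 10981/3312 (L = ((-2447 + 1595) - 10129)/(287 - 3599) = (-852 - 10129)/(-3312) = -10981*(-1/3312) = 10981/3312 ≈ 3.3155)
(-16084 - 21028)/(20800 + L) = (-16084 - 21028)/(20800 + 10981/3312) = -37112/68900581/3312 = -37112*3312/68900581 = -122914944/68900581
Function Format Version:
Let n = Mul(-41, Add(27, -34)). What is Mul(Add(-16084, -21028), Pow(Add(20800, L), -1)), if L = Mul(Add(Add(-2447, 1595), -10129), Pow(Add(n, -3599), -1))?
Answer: Rational(-122914944, 68900581) ≈ -1.7839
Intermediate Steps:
n = 287 (n = Mul(-41, -7) = 287)
L = Rational(10981, 3312) (L = Mul(Add(Add(-2447, 1595), -10129), Pow(Add(287, -3599), -1)) = Mul(Add(-852, -10129), Pow(-3312, -1)) = Mul(-10981, Rational(-1, 3312)) = Rational(10981, 3312) ≈ 3.3155)
Mul(Add(-16084, -21028), Pow(Add(20800, L), -1)) = Mul(Add(-16084, -21028), Pow(Add(20800, Rational(10981, 3312)), -1)) = Mul(-37112, Pow(Rational(68900581, 3312), -1)) = Mul(-37112, Rational(3312, 68900581)) = Rational(-122914944, 68900581)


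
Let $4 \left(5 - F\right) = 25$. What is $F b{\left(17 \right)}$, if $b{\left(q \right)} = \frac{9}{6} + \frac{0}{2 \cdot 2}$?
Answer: $- \frac{15}{8} \approx -1.875$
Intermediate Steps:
$b{\left(q \right)} = \frac{3}{2}$ ($b{\left(q \right)} = 9 \cdot \frac{1}{6} + \frac{0}{4} = \frac{3}{2} + 0 \cdot \frac{1}{4} = \frac{3}{2} + 0 = \frac{3}{2}$)
$F = - \frac{5}{4}$ ($F = 5 - \frac{25}{4} = - \frac{5}{4} \approx -1.25$)
$F b{\left(17 \right)} = \left(- \frac{5}{4}\right) \frac{3}{2} = - \frac{15}{8}$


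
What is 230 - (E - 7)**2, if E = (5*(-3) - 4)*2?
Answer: -1795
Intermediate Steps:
E = -38 (E = (-15 - 4)*2 = -19*2 = -38)
230 - (E - 7)**2 = 230 - (-38 - 7)**2 = 230 - 1*(-45)**2 = 230 - 1*2025 = 230 - 2025 = -1795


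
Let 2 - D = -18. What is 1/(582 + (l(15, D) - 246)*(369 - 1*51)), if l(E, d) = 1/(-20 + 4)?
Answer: -8/621327 ≈ -1.2876e-5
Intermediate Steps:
D = 20 (D = 2 - 1*(-18) = 2 + 18 = 20)
l(E, d) = -1/16 (l(E, d) = 1/(-16) = -1/16)
1/(582 + (l(15, D) - 246)*(369 - 1*51)) = 1/(582 + (-1/16 - 246)*(369 - 1*51)) = 1/(582 - 3937*(369 - 51)/16) = 1/(582 - 3937/16*318) = 1/(582 - 625983/8) = 1/(-621327/8) = -8/621327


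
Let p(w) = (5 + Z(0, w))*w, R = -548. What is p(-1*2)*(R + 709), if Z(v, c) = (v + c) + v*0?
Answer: -966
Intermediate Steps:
Z(v, c) = c + v (Z(v, c) = (c + v) + 0 = c + v)
p(w) = w*(5 + w) (p(w) = (5 + (w + 0))*w = (5 + w)*w = w*(5 + w))
p(-1*2)*(R + 709) = ((-1*2)*(5 - 1*2))*(-548 + 709) = -2*(5 - 2)*161 = -2*3*161 = -6*161 = -966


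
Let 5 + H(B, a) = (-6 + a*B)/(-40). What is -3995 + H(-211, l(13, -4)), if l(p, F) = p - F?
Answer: -156407/40 ≈ -3910.2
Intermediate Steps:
H(B, a) = -97/20 - B*a/40 (H(B, a) = -5 + (-6 + a*B)/(-40) = -5 + (-6 + B*a)*(-1/40) = -5 + (3/20 - B*a/40) = -97/20 - B*a/40)
-3995 + H(-211, l(13, -4)) = -3995 + (-97/20 - 1/40*(-211)*(13 - 1*(-4))) = -3995 + (-97/20 - 1/40*(-211)*(13 + 4)) = -3995 + (-97/20 - 1/40*(-211)*17) = -3995 + (-97/20 + 3587/40) = -3995 + 3393/40 = -156407/40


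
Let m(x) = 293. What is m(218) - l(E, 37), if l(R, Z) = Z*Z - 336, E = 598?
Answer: -740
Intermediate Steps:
l(R, Z) = -336 + Z**2 (l(R, Z) = Z**2 - 336 = -336 + Z**2)
m(218) - l(E, 37) = 293 - (-336 + 37**2) = 293 - (-336 + 1369) = 293 - 1*1033 = 293 - 1033 = -740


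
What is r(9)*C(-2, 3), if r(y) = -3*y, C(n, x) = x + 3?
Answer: -162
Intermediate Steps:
C(n, x) = 3 + x
r(9)*C(-2, 3) = (-3*9)*(3 + 3) = -27*6 = -162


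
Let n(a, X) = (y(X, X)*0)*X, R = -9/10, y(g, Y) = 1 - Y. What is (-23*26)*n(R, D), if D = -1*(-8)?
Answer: 0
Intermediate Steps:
D = 8
R = -9/10 (R = -9*1/10 = -9/10 ≈ -0.90000)
n(a, X) = 0 (n(a, X) = ((1 - X)*0)*X = 0*X = 0)
(-23*26)*n(R, D) = -23*26*0 = -598*0 = 0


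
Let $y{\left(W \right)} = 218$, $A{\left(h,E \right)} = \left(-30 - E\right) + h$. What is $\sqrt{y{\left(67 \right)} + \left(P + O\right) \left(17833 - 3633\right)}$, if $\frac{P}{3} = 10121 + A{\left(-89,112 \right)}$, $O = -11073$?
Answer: $\sqrt{264077618} \approx 16250.0$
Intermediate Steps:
$A{\left(h,E \right)} = -30 + h - E$
$P = 29670$ ($P = 3 \left(10121 - 231\right) = 3 \cdot 9890 = 29670$)
$\sqrt{y{\left(67 \right)} + \left(P + O\right) \left(17833 - 3633\right)} = \sqrt{218 + \left(29670 - 11073\right) \left(17833 - 3633\right)} = \sqrt{218 + 18597 \cdot 14200} = \sqrt{218 + 264077400} = \sqrt{264077618}$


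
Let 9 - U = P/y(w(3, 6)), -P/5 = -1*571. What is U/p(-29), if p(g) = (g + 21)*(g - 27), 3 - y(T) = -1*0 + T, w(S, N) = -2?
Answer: -281/224 ≈ -1.2545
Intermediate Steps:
y(T) = 3 - T (y(T) = 3 - (-1*0 + T) = 3 - (0 + T) = 3 - T)
p(g) = (-27 + g)*(21 + g) (p(g) = (21 + g)*(-27 + g) = (-27 + g)*(21 + g))
P = 2855 (P = -(-5)*571 = -5*(-571) = 2855)
U = -562 (U = 9 - 2855/(3 - 1*(-2)) = 9 - 2855/(3 + 2) = 9 - 2855/5 = 9 - 1*571 = 9 - 571 = -562)
U/p(-29) = -562/(-567 + (-29)² - 6*(-29)) = -562/(-567 + 841 + 174) = -562/448 = -562*1/448 = -281/224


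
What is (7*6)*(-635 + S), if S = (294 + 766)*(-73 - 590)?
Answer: -29543430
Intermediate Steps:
S = -702780 (S = 1060*(-663) = -702780)
(7*6)*(-635 + S) = (7*6)*(-635 - 702780) = 42*(-703415) = -29543430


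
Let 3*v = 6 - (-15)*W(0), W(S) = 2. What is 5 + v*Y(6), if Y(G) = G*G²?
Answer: 2597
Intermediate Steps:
Y(G) = G³
v = 12 (v = (6 - (-15)*2)/3 = (6 - 5*(-6))/3 = (6 + 30)/3 = (⅓)*36 = 12)
5 + v*Y(6) = 5 + 12*6³ = 5 + 12*216 = 5 + 2592 = 2597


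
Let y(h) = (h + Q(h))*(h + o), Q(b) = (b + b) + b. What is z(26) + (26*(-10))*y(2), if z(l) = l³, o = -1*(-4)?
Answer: 5096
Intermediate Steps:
Q(b) = 3*b (Q(b) = 2*b + b = 3*b)
o = 4
y(h) = 4*h*(4 + h) (y(h) = (h + 3*h)*(h + 4) = (4*h)*(4 + h) = 4*h*(4 + h))
z(26) + (26*(-10))*y(2) = 26³ + (26*(-10))*(4*2*(4 + 2)) = 17576 - 1040*2*6 = 17576 - 260*48 = 17576 - 12480 = 5096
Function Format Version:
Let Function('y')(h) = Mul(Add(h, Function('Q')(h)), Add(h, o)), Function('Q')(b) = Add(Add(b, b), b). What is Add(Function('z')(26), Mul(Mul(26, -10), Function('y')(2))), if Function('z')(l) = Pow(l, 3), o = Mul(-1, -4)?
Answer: 5096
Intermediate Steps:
Function('Q')(b) = Mul(3, b) (Function('Q')(b) = Add(Mul(2, b), b) = Mul(3, b))
o = 4
Function('y')(h) = Mul(4, h, Add(4, h)) (Function('y')(h) = Mul(Add(h, Mul(3, h)), Add(h, 4)) = Mul(Mul(4, h), Add(4, h)) = Mul(4, h, Add(4, h)))
Add(Function('z')(26), Mul(Mul(26, -10), Function('y')(2))) = Add(Pow(26, 3), Mul(Mul(26, -10), Mul(4, 2, Add(4, 2)))) = Add(17576, Mul(-260, Mul(4, 2, 6))) = Add(17576, Mul(-260, 48)) = Add(17576, -12480) = 5096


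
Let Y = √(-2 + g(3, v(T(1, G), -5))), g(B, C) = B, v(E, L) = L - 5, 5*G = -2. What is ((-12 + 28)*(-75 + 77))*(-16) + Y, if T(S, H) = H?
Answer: -511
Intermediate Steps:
G = -⅖ (G = (⅕)*(-2) = -⅖ ≈ -0.40000)
v(E, L) = -5 + L
Y = 1 (Y = √(-2 + 3) = √1 = 1)
((-12 + 28)*(-75 + 77))*(-16) + Y = ((-12 + 28)*(-75 + 77))*(-16) + 1 = (16*2)*(-16) + 1 = 32*(-16) + 1 = -512 + 1 = -511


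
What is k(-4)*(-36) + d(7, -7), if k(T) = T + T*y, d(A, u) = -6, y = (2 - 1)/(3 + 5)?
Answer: 156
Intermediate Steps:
y = 1/8 ≈ 0.12500
k(T) = 9*T/8 (k(T) = T + T*(1/8) = T + T/8 = 9*T/8)
k(-4)*(-36) + d(7, -7) = ((9/8)*(-4))*(-36) - 6 = -9/2*(-36) - 6 = 162 - 6 = 156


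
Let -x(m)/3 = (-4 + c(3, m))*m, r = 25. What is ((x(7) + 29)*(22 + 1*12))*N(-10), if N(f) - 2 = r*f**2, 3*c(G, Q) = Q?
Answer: 5444352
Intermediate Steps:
c(G, Q) = Q/3
x(m) = -3*m*(-4 + m/3) (x(m) = -3*(-4 + m/3)*m = -3*m*(-4 + m/3))
N(f) = 2 + 25*f**2
((x(7) + 29)*(22 + 1*12))*N(-10) = ((7*(12 - 1*7) + 29)*(22 + 1*12))*(2 + 25*(-10)**2) = ((7*(12 - 7) + 29)*(22 + 12))*(2 + 25*100) = ((7*5 + 29)*34)*(2 + 2500) = ((35 + 29)*34)*2502 = (64*34)*2502 = 2176*2502 = 5444352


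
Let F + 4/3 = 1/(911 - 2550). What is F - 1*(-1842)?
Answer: 9050555/4917 ≈ 1840.7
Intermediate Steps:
F = -6559/4917 (F = -4/3 + 1/(911 - 2550) = -4/3 + 1/(-1639) = -4/3 - 1/1639 = -6559/4917 ≈ -1.3339)
F - 1*(-1842) = -6559/4917 - 1*(-1842) = -6559/4917 + 1842 = 9050555/4917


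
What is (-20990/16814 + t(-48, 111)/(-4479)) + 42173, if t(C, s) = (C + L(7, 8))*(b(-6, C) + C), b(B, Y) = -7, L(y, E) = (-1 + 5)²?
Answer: 1587960529444/37654953 ≈ 42171.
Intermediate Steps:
L(y, E) = 16 (L(y, E) = 4² = 16)
t(C, s) = (-7 + C)*(16 + C) (t(C, s) = (C + 16)*(-7 + C) = (16 + C)*(-7 + C) = (-7 + C)*(16 + C))
(-20990/16814 + t(-48, 111)/(-4479)) + 42173 = (-20990/16814 + (-112 + (-48)² + 9*(-48))/(-4479)) + 42173 = (-20990*1/16814 + (-112 + 2304 - 432)*(-1/4479)) + 42173 = (-10495/8407 + 1760*(-1/4479)) + 42173 = (-10495/8407 - 1760/4479) + 42173 = -61803425/37654953 + 42173 = 1587960529444/37654953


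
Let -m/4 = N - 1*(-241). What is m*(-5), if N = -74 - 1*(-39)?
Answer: 4120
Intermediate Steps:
N = -35 (N = -74 + 39 = -35)
m = -824 (m = -4*(-35 - 1*(-241)) = -4*(-35 + 241) = -4*206 = -824)
m*(-5) = -824*(-5) = 4120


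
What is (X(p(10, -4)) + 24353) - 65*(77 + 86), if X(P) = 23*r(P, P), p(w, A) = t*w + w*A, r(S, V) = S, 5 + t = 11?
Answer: 14218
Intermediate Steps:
t = 6 (t = -5 + 11 = 6)
p(w, A) = 6*w + A*w (p(w, A) = 6*w + w*A = 6*w + A*w)
X(P) = 23*P
(X(p(10, -4)) + 24353) - 65*(77 + 86) = (23*(10*(6 - 4)) + 24353) - 65*(77 + 86) = (23*(10*2) + 24353) - 65*163 = (23*20 + 24353) - 10595 = (460 + 24353) - 10595 = 24813 - 10595 = 14218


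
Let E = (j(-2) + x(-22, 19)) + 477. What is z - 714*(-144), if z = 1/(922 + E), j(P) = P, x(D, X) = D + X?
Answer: 143325505/1394 ≈ 1.0282e+5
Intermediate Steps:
E = 472 (E = (-2 + (-22 + 19)) + 477 = (-2 - 3) + 477 = -5 + 477 = 472)
z = 1/1394 (z = 1/(922 + 472) = 1/1394 ≈ 0.00071736)
z - 714*(-144) = 1/1394 - 714*(-144) = 1/1394 + 102816 = 143325505/1394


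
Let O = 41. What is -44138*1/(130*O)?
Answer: -22069/2665 ≈ -8.2811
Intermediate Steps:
-44138*1/(130*O) = -44138/(41*130) = -44138/5330 = -44138*1/5330 = -22069/2665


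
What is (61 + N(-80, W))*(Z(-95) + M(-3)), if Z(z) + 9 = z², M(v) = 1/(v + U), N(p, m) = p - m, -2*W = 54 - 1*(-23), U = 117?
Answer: 13361725/76 ≈ 1.7581e+5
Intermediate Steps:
W = -77/2 (W = -(54 - 1*(-23))/2 = -(54 + 23)/2 = -½*77 = -77/2 ≈ -38.500)
M(v) = 1/(117 + v) (M(v) = 1/(v + 117) = 1/(117 + v))
Z(z) = -9 + z²
(61 + N(-80, W))*(Z(-95) + M(-3)) = (61 + (-80 - 1*(-77/2)))*((-9 + (-95)²) + 1/(117 - 3)) = (61 + (-80 + 77/2))*((-9 + 9025) + 1/114) = (61 - 83/2)*(9016 + 1/114) = (39/2)*(1027825/114) = 13361725/76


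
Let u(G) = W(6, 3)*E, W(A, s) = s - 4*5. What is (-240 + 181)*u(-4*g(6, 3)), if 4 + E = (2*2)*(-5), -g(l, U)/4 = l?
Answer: -24072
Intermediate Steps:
g(l, U) = -4*l
W(A, s) = -20 + s (W(A, s) = s - 20 = -20 + s)
E = -24 (E = -4 + (2*2)*(-5) = -4 + 4*(-5) = -4 - 20 = -24)
u(G) = 408 (u(G) = (-20 + 3)*(-24) = -17*(-24) = 408)
(-240 + 181)*u(-4*g(6, 3)) = (-240 + 181)*408 = -59*408 = -24072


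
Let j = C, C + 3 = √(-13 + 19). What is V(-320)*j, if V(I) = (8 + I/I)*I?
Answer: 8640 - 2880*√6 ≈ 1585.5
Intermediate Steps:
V(I) = 9*I (V(I) = (8 + 1)*I = 9*I)
C = -3 + √6 (C = -3 + √(-13 + 19) = -3 + √6 ≈ -0.55051)
j = -3 + √6 ≈ -0.55051
V(-320)*j = (9*(-320))*(-3 + √6) = -2880*(-3 + √6) = 8640 - 2880*√6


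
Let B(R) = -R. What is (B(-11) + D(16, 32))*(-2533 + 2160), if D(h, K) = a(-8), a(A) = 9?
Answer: -7460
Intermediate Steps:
D(h, K) = 9
(B(-11) + D(16, 32))*(-2533 + 2160) = (-1*(-11) + 9)*(-2533 + 2160) = (11 + 9)*(-373) = 20*(-373) = -7460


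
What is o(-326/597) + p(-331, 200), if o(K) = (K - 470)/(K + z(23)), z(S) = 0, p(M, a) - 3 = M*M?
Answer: 17999390/163 ≈ 1.1043e+5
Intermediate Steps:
p(M, a) = 3 + M**2 (p(M, a) = 3 + M*M = 3 + M**2)
o(K) = (-470 + K)/K (o(K) = (K - 470)/(K + 0) = (-470 + K)/K)
o(-326/597) + p(-331, 200) = (-470 - 326/597)/((-326/597)) + (3 + (-331)**2) = (-470 - 326*1/597)/((-326*1/597)) + (3 + 109561) = (-470 - 326/597)/(-326/597) + 109564 = -597/326*(-280916/597) + 109564 = 140458/163 + 109564 = 17999390/163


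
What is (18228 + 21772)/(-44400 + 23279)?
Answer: -40000/21121 ≈ -1.8939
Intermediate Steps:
(18228 + 21772)/(-44400 + 23279) = 40000/(-21121) = 40000*(-1/21121) = -40000/21121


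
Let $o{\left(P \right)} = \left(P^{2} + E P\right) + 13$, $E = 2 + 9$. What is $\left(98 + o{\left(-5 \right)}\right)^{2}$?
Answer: $6561$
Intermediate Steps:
$E = 11$
$o{\left(P \right)} = 13 + P^{2} + 11 P$ ($o{\left(P \right)} = \left(P^{2} + 11 P\right) + 13 = 13 + P^{2} + 11 P$)
$\left(98 + o{\left(-5 \right)}\right)^{2} = \left(98 + \left(13 + \left(-5\right)^{2} + 11 \left(-5\right)\right)\right)^{2} = \left(98 + \left(13 + 25 - 55\right)\right)^{2} = \left(98 - 17\right)^{2} = 81^{2} = 6561$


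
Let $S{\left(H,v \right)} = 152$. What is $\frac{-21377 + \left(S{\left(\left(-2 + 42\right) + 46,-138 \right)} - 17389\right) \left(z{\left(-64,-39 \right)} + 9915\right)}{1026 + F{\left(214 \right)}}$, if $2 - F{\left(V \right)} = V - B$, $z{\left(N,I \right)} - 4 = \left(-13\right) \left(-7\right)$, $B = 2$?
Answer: $- \frac{57521249}{272} \approx -2.1148 \cdot 10^{5}$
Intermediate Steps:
$z{\left(N,I \right)} = 95$ ($z{\left(N,I \right)} = 4 - -91 = 4 + 91 = 95$)
$F{\left(V \right)} = 4 - V$ ($F{\left(V \right)} = 2 - \left(V - 2\right) = 2 - \left(-2 + V\right) = 4 - V$)
$\frac{-21377 + \left(S{\left(\left(-2 + 42\right) + 46,-138 \right)} - 17389\right) \left(z{\left(-64,-39 \right)} + 9915\right)}{1026 + F{\left(214 \right)}} = \frac{-21377 + \left(152 - 17389\right) \left(95 + 9915\right)}{1026 + \left(4 - 214\right)} = \frac{-21377 - 172542370}{1026 + \left(4 - 214\right)} = \frac{-21377 - 172542370}{1026 - 210} = - \frac{172563747}{816} = \left(-172563747\right) \frac{1}{816} = - \frac{57521249}{272}$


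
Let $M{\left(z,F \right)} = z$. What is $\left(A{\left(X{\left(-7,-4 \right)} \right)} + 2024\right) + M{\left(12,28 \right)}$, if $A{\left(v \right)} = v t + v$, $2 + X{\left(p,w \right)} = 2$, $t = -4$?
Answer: $2036$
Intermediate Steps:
$X{\left(p,w \right)} = 0$ ($X{\left(p,w \right)} = -2 + 2 = 0$)
$A{\left(v \right)} = - 3 v$ ($A{\left(v \right)} = v \left(-4\right) + v = - 4 v + v = - 3 v$)
$\left(A{\left(X{\left(-7,-4 \right)} \right)} + 2024\right) + M{\left(12,28 \right)} = \left(\left(-3\right) 0 + 2024\right) + 12 = \left(0 + 2024\right) + 12 = 2024 + 12 = 2036$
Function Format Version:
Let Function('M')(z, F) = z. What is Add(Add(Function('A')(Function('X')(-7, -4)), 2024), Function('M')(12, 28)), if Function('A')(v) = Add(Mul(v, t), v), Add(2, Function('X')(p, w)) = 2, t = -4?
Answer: 2036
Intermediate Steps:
Function('X')(p, w) = 0 (Function('X')(p, w) = Add(-2, 2) = 0)
Function('A')(v) = Mul(-3, v) (Function('A')(v) = Add(Mul(v, -4), v) = Add(Mul(-4, v), v) = Mul(-3, v))
Add(Add(Function('A')(Function('X')(-7, -4)), 2024), Function('M')(12, 28)) = Add(Add(Mul(-3, 0), 2024), 12) = Add(Add(0, 2024), 12) = Add(2024, 12) = 2036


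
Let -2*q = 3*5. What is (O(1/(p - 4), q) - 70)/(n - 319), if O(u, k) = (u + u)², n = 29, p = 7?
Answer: 313/1305 ≈ 0.23985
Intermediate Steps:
q = -15/2 (q = -3*5/2 = -½*15 = -15/2 ≈ -7.5000)
O(u, k) = 4*u² (O(u, k) = (2*u)² = 4*u²)
(O(1/(p - 4), q) - 70)/(n - 319) = (4*(1/(7 - 4))² - 70)/(29 - 319) = (4*(1/3)² - 70)/(-290) = (4*(⅓)² - 70)*(-1/290) = (4*(⅑) - 70)*(-1/290) = (4/9 - 70)*(-1/290) = -626/9*(-1/290) = 313/1305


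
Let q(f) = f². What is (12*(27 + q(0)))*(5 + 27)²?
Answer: 331776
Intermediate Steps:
(12*(27 + q(0)))*(5 + 27)² = (12*(27 + 0²))*(5 + 27)² = (12*(27 + 0))*32² = (12*27)*1024 = 324*1024 = 331776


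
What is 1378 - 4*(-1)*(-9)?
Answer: 1342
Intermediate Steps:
1378 - 4*(-1)*(-9) = 1378 - (-4)*(-9) = 1378 - 1*36 = 1378 - 36 = 1342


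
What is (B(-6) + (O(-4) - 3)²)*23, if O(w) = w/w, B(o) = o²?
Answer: 920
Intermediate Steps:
O(w) = 1
(B(-6) + (O(-4) - 3)²)*23 = ((-6)² + (1 - 3)²)*23 = (36 + (-2)²)*23 = (36 + 4)*23 = 40*23 = 920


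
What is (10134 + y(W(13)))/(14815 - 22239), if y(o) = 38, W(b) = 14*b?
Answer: -2543/1856 ≈ -1.3702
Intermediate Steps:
(10134 + y(W(13)))/(14815 - 22239) = (10134 + 38)/(14815 - 22239) = 10172/(-7424) = 10172*(-1/7424) = -2543/1856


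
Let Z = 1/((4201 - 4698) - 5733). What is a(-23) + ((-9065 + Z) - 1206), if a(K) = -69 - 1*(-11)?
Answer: -64349671/6230 ≈ -10329.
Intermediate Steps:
a(K) = -58 (a(K) = -69 + 11 = -58)
Z = -1/6230 (Z = 1/(-497 - 5733) = 1/(-6230) = -1/6230 ≈ -0.00016051)
a(-23) + ((-9065 + Z) - 1206) = -58 + ((-9065 - 1/6230) - 1206) = -58 + (-56474951/6230 - 1206) = -58 - 63988331/6230 = -64349671/6230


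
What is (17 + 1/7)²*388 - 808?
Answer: 5547608/49 ≈ 1.1322e+5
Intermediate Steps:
(17 + 1/7)²*388 - 808 = (17 + ⅐)²*388 - 808 = (120/7)²*388 - 808 = (14400/49)*388 - 808 = 5587200/49 - 808 = 5547608/49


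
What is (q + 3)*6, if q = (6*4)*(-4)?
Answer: -558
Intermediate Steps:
q = -96 (q = 24*(-4) = -96)
(q + 3)*6 = (-96 + 3)*6 = -93*6 = -558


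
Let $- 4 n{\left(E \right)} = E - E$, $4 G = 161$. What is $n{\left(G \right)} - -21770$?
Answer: $21770$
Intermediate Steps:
$G = \frac{161}{4}$ ($G = \frac{1}{4} \cdot 161 = \frac{161}{4} \approx 40.25$)
$n{\left(E \right)} = 0$ ($n{\left(E \right)} = - \frac{E - E}{4} = \left(- \frac{1}{4}\right) 0 = 0$)
$n{\left(G \right)} - -21770 = 0 - -21770 = 0 + 21770 = 21770$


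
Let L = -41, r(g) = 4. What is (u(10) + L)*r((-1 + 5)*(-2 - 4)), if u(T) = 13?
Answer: -112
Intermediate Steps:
(u(10) + L)*r((-1 + 5)*(-2 - 4)) = (13 - 41)*4 = -28*4 = -112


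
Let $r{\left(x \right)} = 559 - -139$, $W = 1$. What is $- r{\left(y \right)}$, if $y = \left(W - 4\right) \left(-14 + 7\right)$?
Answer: $-698$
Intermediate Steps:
$y = 21$ ($y = \left(1 - 4\right) \left(-14 + 7\right) = \left(-3\right) \left(-7\right) = 21$)
$r{\left(x \right)} = 698$ ($r{\left(x \right)} = 559 + 139 = 698$)
$- r{\left(y \right)} = \left(-1\right) 698 = -698$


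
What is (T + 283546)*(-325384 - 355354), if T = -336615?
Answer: 36126084922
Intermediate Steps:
(T + 283546)*(-325384 - 355354) = (-336615 + 283546)*(-325384 - 355354) = -53069*(-680738) = 36126084922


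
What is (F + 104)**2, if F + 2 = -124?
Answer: 484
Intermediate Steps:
F = -126 (F = -2 - 124 = -126)
(F + 104)**2 = (-126 + 104)**2 = (-22)**2 = 484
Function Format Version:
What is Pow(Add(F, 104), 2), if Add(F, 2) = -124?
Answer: 484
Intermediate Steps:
F = -126 (F = Add(-2, -124) = -126)
Pow(Add(F, 104), 2) = Pow(Add(-126, 104), 2) = Pow(-22, 2) = 484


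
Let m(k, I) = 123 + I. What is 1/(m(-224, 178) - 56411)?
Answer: -1/56110 ≈ -1.7822e-5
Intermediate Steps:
1/(m(-224, 178) - 56411) = 1/((123 + 178) - 56411) = 1/(301 - 56411) = 1/(-56110) = -1/56110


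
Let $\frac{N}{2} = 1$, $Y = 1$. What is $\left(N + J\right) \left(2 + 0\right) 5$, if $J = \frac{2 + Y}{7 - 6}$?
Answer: $50$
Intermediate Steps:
$N = 2$ ($N = 2 \cdot 1 = 2$)
$J = 3$ ($J = \frac{2 + 1}{7 - 6} = \frac{3}{1} = 3 \cdot 1 = 3$)
$\left(N + J\right) \left(2 + 0\right) 5 = \left(2 + 3\right) \left(2 + 0\right) 5 = 5 \cdot 2 \cdot 5 = 5 \cdot 10 = 50$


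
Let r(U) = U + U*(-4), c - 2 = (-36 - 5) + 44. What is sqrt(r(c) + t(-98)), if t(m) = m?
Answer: I*sqrt(113) ≈ 10.63*I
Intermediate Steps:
c = 5 (c = 2 + ((-36 - 5) + 44) = 2 + (-41 + 44) = 2 + 3 = 5)
r(U) = -3*U (r(U) = U - 4*U = -3*U)
sqrt(r(c) + t(-98)) = sqrt(-3*5 - 98) = sqrt(-15 - 98) = sqrt(-113) = I*sqrt(113)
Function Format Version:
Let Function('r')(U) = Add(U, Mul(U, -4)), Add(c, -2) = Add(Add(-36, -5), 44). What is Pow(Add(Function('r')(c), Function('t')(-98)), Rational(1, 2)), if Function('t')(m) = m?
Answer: Mul(I, Pow(113, Rational(1, 2))) ≈ Mul(10.630, I)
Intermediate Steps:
c = 5 (c = Add(2, Add(Add(-36, -5), 44)) = Add(2, Add(-41, 44)) = Add(2, 3) = 5)
Function('r')(U) = Mul(-3, U) (Function('r')(U) = Add(U, Mul(-4, U)) = Mul(-3, U))
Pow(Add(Function('r')(c), Function('t')(-98)), Rational(1, 2)) = Pow(Add(Mul(-3, 5), -98), Rational(1, 2)) = Pow(Add(-15, -98), Rational(1, 2)) = Pow(-113, Rational(1, 2)) = Mul(I, Pow(113, Rational(1, 2)))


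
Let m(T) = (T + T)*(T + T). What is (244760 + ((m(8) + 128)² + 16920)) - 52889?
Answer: 356247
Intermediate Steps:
m(T) = 4*T² (m(T) = (2*T)*(2*T) = 4*T²)
(244760 + ((m(8) + 128)² + 16920)) - 52889 = (244760 + ((4*8² + 128)² + 16920)) - 52889 = (244760 + ((4*64 + 128)² + 16920)) - 52889 = (244760 + ((256 + 128)² + 16920)) - 52889 = (244760 + (384² + 16920)) - 52889 = (244760 + (147456 + 16920)) - 52889 = (244760 + 164376) - 52889 = 409136 - 52889 = 356247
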